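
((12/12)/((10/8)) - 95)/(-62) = 1.52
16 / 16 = 1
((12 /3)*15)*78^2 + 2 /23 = 8395922 /23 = 365040.09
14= 14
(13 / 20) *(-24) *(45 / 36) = -39 / 2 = -19.50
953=953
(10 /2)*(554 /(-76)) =-1385 /38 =-36.45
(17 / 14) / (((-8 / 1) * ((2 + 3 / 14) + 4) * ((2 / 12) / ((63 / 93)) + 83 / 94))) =-16779 / 775576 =-0.02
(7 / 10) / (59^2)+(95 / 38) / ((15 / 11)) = 95738 / 52215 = 1.83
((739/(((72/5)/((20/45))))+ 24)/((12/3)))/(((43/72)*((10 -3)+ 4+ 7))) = 1.09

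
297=297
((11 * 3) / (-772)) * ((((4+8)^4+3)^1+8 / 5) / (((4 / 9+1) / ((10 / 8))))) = -767.23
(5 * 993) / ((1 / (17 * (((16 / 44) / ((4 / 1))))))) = 84405 / 11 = 7673.18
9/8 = 1.12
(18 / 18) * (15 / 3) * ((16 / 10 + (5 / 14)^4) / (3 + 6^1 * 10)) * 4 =310453 / 605052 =0.51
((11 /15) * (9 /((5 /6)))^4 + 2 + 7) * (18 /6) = 93617991 /3125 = 29957.76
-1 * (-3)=3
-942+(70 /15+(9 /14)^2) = -550909 /588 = -936.92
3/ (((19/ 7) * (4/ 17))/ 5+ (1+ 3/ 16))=28560/ 12521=2.28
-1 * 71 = -71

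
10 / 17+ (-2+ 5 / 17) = -19 / 17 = -1.12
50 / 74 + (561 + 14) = 21300 / 37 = 575.68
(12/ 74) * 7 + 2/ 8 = 205/ 148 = 1.39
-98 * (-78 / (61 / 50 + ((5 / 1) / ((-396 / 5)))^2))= 29967537600 / 4798513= 6245.17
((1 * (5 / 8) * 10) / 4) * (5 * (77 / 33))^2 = 30625 / 144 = 212.67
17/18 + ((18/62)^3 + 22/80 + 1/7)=1.39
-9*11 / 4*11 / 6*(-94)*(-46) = -392403 / 2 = -196201.50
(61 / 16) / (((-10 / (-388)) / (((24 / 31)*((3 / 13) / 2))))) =53253 / 4030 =13.21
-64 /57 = -1.12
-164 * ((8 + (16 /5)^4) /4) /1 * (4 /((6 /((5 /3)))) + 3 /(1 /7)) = -191834408 /1875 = -102311.68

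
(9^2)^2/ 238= 6561/ 238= 27.57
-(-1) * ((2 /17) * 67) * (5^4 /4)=41875 /34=1231.62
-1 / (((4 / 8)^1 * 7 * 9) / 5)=-10 / 63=-0.16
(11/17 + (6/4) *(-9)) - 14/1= -913/34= -26.85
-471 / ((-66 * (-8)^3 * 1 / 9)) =-1413 / 11264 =-0.13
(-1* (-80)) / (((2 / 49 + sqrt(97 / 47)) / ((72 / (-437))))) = -8.92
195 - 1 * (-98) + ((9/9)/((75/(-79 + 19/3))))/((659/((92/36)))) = 390996161/1334475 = 293.00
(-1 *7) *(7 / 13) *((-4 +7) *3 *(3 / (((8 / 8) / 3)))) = -305.31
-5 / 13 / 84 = -5 / 1092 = -0.00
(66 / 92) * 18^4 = 1732104 / 23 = 75308.87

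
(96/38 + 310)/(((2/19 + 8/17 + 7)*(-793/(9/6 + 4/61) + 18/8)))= -77122744/942743455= -0.08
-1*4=-4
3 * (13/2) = 39/2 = 19.50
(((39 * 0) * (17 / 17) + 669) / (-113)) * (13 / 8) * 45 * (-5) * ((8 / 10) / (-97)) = -391365 / 21922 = -17.85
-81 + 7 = -74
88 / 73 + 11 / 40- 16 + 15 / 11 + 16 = 91353 / 32120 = 2.84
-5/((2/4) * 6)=-5/3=-1.67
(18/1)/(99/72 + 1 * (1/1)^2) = 144/19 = 7.58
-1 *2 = -2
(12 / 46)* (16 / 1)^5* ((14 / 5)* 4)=352321536 / 115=3063665.53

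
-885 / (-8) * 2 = 885 / 4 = 221.25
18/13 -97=-1243/13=-95.62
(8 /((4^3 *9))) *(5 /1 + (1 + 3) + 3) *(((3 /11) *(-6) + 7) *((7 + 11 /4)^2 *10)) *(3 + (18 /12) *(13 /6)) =5311.26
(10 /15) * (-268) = -536 /3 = -178.67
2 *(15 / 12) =2.50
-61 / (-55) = 1.11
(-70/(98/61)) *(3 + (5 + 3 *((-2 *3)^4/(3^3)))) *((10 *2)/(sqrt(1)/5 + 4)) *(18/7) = -27816000/343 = -81096.21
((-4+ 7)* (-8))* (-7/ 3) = 56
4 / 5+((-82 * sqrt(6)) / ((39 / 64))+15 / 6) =33 / 10 - 5248 * sqrt(6) / 39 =-326.31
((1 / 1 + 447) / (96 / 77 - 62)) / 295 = -17248 / 690005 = -0.02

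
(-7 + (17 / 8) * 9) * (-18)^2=7857 / 2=3928.50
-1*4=-4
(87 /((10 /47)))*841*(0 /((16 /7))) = 0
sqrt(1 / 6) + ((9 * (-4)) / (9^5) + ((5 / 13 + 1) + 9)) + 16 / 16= sqrt(6) / 6 + 970976 / 85293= 11.79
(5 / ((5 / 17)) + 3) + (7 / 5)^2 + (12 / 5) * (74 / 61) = 37929 / 1525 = 24.87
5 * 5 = 25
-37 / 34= -1.09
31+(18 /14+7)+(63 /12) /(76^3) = 482873747 /12291328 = 39.29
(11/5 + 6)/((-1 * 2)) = -4.10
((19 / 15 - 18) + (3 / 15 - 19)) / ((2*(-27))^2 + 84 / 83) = -0.01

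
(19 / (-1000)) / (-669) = 19 / 669000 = 0.00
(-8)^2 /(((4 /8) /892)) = 114176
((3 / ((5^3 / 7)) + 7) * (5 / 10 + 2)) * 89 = 39872 / 25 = 1594.88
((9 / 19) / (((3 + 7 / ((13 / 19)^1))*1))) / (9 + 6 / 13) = 507 / 133988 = 0.00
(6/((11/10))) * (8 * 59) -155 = 26615/11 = 2419.55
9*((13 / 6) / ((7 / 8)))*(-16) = -2496 / 7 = -356.57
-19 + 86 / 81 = -1453 / 81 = -17.94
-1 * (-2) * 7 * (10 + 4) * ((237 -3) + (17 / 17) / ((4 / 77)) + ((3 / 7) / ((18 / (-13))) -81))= 101101 / 3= 33700.33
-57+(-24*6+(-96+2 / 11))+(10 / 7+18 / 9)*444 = 94361 / 77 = 1225.47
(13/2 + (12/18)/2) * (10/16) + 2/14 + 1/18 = 4505/1008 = 4.47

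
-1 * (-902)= 902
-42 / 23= -1.83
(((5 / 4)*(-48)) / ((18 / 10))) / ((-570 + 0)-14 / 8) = 400 / 6861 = 0.06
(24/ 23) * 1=24/ 23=1.04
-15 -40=-55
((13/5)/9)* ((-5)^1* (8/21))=-104/189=-0.55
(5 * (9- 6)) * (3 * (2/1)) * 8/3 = 240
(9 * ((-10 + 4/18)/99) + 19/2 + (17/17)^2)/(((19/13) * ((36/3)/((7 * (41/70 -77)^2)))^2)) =22729758850452329/297920000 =76294840.39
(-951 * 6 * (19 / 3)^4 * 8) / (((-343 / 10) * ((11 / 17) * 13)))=112367979040 / 441441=254548.13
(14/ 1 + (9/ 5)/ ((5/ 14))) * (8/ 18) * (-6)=-3808/ 75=-50.77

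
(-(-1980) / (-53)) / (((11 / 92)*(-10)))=1656 / 53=31.25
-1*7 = -7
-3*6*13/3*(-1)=78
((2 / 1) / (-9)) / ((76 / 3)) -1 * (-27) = 26.99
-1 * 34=-34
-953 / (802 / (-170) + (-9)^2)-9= -139361 / 6484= -21.49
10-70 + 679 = 619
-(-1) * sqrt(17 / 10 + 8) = sqrt(970) / 10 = 3.11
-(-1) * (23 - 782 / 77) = 989 / 77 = 12.84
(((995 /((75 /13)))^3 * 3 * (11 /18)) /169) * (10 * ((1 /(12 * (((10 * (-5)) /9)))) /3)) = -1126925657 /405000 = -2782.53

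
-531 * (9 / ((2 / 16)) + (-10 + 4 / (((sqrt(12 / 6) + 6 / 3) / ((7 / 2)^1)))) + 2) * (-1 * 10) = 414180 - 37170 * sqrt(2) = 361613.68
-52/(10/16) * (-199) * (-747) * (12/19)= -742075776/95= -7811323.96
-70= -70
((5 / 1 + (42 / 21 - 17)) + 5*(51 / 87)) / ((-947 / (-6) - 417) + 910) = -246 / 22649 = -0.01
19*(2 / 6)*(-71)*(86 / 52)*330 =-3190385 / 13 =-245414.23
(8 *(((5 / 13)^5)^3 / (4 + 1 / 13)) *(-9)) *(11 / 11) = -2197265625000 / 208680948442062317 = -0.00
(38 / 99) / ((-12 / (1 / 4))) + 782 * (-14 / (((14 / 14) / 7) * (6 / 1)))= -30347875 / 2376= -12772.67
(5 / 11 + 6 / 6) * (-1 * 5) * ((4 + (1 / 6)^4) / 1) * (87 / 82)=-751825 / 24354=-30.87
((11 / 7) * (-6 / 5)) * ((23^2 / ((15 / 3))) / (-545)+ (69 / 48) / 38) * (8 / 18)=949509 / 7248500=0.13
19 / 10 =1.90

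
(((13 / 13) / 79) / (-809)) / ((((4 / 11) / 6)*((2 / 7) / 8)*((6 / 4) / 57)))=-17556 / 63911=-0.27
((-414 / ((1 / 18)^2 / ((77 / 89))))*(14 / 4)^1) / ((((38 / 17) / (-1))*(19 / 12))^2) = -376100979408 / 11598569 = -32426.50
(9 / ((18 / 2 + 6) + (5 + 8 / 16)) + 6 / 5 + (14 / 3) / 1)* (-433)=-1679174 / 615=-2730.36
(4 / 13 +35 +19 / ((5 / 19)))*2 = 13976 / 65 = 215.02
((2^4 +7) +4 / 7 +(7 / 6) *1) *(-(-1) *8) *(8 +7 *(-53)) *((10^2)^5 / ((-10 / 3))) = 1508628000000000 / 7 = 215518285714285.71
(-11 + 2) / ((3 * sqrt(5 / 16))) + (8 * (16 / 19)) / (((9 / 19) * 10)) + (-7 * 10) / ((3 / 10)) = -10436 / 45 - 12 * sqrt(5) / 5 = -237.28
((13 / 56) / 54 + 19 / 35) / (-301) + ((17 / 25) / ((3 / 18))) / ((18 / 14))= 72169739 / 22755600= 3.17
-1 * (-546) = 546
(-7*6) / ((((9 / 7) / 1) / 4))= -392 / 3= -130.67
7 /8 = 0.88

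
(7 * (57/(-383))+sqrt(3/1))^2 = 599268/146689-798 * sqrt(3)/383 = 0.48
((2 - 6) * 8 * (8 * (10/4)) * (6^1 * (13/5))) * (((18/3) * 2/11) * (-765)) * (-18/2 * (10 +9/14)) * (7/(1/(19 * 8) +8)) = -9340919377920/13387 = -697760467.46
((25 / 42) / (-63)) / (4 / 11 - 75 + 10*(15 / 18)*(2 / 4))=275 / 2051091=0.00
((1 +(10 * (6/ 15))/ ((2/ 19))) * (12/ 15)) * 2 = 312/ 5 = 62.40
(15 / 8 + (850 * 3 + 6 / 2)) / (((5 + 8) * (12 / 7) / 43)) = 2050713 / 416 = 4929.60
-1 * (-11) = 11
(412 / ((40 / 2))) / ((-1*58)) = -103 / 290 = -0.36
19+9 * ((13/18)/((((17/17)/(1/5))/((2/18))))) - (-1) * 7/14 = 884/45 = 19.64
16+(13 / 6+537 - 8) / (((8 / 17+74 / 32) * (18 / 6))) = 542440 / 6813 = 79.62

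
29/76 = 0.38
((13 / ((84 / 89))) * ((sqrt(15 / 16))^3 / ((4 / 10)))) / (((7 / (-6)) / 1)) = -26.79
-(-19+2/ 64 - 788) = 25823/ 32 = 806.97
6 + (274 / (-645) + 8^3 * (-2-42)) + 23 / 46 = -29053283 / 1290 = -22521.92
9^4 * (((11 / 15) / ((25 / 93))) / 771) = 745767 / 32125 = 23.21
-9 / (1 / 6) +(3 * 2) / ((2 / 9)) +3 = -24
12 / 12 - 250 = -249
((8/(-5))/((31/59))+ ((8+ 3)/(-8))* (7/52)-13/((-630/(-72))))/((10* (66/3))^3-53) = -2128601/4806057357920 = -0.00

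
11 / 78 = 0.14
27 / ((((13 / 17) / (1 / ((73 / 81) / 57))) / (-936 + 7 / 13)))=-25771627683 / 12337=-2088970.39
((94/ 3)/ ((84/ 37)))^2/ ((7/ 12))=3024121/ 9261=326.54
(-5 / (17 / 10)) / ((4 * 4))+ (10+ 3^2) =18.82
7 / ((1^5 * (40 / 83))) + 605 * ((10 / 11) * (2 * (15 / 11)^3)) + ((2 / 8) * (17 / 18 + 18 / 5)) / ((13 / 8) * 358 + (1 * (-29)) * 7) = 185031252091 / 65993400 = 2803.78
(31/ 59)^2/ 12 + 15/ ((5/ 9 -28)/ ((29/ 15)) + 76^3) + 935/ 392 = 376493804733371/ 156335400389112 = 2.41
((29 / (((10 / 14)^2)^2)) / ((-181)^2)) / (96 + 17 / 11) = 26411 / 757598125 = 0.00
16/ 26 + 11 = 151/ 13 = 11.62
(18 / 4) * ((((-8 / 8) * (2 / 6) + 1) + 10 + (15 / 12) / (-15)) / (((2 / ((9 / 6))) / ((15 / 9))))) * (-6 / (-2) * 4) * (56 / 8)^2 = 280035 / 8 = 35004.38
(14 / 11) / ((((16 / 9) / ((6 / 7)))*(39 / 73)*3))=219 / 572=0.38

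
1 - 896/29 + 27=-84/29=-2.90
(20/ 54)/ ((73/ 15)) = 50/ 657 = 0.08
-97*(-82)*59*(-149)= -69923614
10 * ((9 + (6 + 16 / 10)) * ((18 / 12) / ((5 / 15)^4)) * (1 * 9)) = 181521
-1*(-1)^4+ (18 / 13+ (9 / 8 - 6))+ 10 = 573 / 104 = 5.51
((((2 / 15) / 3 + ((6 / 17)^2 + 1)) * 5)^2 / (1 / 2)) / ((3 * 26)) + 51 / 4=14380509625 / 1055371356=13.63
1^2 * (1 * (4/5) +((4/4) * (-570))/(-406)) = 2.20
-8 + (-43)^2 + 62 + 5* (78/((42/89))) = 19106/7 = 2729.43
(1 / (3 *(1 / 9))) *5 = 15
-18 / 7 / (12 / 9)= -27 / 14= -1.93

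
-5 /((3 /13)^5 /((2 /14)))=-1856465 /1701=-1091.40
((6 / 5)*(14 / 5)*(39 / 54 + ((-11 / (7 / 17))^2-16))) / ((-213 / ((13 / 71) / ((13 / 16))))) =-2.48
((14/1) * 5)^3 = 343000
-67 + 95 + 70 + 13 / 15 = 1483 / 15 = 98.87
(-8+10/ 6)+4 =-7/ 3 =-2.33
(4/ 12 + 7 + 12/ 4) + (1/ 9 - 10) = 4/ 9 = 0.44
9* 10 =90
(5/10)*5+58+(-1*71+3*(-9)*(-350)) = 18879/2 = 9439.50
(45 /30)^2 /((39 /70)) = 105 /26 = 4.04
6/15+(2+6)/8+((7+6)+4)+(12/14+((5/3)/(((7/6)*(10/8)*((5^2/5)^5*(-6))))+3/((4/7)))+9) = 8795609/262500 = 33.51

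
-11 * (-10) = 110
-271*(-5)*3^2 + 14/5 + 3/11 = 670894/55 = 12198.07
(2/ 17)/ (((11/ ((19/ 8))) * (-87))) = -19/ 65076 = -0.00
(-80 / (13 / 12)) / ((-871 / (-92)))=-7.80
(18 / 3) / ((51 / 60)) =120 / 17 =7.06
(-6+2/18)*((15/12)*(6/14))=-3.15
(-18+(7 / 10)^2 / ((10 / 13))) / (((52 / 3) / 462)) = -12032559 / 26000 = -462.79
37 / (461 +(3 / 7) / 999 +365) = 86247 / 1925407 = 0.04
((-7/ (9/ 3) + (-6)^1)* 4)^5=-10000000000/ 243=-41152263.37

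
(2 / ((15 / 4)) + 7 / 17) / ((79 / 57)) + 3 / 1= 24724 / 6715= 3.68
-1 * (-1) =1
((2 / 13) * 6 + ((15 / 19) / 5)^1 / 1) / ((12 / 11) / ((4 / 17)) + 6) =979 / 9633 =0.10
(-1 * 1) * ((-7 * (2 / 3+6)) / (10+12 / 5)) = 350 / 93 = 3.76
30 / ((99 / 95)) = 950 / 33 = 28.79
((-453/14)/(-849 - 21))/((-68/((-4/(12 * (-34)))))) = -151/28160160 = -0.00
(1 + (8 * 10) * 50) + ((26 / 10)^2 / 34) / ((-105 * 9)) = 4001.00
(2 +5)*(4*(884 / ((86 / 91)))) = 1126216 / 43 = 26191.07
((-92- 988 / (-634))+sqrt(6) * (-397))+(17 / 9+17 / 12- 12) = -397 * sqrt(6)- 1131341 / 11412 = -1071.58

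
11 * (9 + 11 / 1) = 220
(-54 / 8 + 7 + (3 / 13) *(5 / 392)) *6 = 3867 / 2548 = 1.52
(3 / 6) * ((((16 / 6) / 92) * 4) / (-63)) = -4 / 4347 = -0.00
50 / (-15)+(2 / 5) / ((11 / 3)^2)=-5996 / 1815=-3.30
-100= -100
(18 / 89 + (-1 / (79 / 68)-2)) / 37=-18692 / 260147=-0.07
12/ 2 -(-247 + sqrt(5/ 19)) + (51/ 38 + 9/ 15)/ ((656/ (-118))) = 384029/ 1520 -sqrt(95)/ 19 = 252.14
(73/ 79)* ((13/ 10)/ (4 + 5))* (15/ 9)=949/ 4266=0.22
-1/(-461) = 1/461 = 0.00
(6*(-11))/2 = -33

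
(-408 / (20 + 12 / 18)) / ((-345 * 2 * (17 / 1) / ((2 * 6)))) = 72 / 3565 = 0.02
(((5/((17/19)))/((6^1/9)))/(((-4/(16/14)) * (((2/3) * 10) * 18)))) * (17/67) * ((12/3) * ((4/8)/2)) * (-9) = 0.05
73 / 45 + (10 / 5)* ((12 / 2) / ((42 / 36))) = 3751 / 315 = 11.91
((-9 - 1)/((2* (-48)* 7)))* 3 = 5/112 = 0.04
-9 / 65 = -0.14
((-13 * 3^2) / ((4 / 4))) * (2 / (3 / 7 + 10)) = -1638 / 73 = -22.44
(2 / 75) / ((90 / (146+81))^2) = 51529 / 303750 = 0.17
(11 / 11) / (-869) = -0.00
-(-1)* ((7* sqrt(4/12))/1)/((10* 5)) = 7* sqrt(3)/150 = 0.08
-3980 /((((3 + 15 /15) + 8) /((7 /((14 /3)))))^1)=-995 /2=-497.50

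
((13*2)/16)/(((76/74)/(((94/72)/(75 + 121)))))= 22607/2145024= 0.01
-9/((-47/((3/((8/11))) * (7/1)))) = 2079/376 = 5.53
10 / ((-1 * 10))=-1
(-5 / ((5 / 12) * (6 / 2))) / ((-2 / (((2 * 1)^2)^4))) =512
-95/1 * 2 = -190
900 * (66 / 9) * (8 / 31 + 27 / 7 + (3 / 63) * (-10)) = 5211800 / 217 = 24017.51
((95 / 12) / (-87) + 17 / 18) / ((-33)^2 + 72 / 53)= 583 / 744836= 0.00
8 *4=32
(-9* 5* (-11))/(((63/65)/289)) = 1033175/7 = 147596.43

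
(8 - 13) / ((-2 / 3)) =15 / 2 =7.50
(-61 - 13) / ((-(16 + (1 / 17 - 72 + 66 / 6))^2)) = 10693 / 291848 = 0.04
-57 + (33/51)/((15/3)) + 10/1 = -3984/85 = -46.87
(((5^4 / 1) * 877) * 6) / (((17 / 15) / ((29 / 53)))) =1430606250 / 901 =1587798.28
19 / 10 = 1.90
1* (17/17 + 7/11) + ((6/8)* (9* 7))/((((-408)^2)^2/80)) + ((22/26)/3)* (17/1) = 78654956847/12230147072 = 6.43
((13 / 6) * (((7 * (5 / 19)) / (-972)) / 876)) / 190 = -91 / 3688576704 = -0.00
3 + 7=10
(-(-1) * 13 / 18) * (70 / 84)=65 / 108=0.60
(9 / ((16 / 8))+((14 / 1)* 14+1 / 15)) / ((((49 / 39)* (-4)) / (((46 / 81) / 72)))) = -0.31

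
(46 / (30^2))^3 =0.00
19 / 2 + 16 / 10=11.10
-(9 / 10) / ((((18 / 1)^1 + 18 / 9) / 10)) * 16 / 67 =-36 / 335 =-0.11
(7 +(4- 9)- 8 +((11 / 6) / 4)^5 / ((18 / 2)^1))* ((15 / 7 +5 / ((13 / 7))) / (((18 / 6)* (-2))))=23640135475 / 4891041792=4.83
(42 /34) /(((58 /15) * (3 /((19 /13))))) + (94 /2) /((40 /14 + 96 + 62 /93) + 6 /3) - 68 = -70822987 /1051076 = -67.38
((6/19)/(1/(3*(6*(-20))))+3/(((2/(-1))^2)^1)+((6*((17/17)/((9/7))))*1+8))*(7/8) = -160027/1824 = -87.73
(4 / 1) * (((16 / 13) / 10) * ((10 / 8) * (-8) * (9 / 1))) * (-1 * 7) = 4032 / 13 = 310.15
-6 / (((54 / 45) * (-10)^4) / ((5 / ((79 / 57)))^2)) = -3249 / 499280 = -0.01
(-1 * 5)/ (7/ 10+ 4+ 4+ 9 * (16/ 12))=-0.24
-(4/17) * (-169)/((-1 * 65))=-52/85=-0.61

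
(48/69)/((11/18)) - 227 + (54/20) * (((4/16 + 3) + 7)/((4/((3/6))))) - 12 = -18977209/80960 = -234.40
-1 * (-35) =35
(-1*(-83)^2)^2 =47458321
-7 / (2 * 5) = -7 / 10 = -0.70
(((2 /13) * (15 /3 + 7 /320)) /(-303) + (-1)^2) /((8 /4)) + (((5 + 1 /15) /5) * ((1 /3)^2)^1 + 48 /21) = 1150270019 /397051200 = 2.90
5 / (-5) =-1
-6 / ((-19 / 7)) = 42 / 19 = 2.21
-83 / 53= -1.57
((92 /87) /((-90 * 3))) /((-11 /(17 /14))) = 391 /904365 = 0.00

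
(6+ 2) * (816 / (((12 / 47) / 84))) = 2147712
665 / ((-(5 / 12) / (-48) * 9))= 8512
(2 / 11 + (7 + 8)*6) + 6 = 1058 / 11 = 96.18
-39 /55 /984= -13 /18040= -0.00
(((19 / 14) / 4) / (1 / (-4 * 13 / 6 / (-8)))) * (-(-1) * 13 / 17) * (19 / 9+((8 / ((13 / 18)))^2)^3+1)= 381163936128541 / 734131944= 519203.58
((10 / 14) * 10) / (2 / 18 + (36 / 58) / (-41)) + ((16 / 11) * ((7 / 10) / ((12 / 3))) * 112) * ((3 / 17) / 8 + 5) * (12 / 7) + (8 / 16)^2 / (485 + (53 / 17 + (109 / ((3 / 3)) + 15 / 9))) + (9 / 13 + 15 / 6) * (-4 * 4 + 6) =236423481401329 / 821070930680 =287.95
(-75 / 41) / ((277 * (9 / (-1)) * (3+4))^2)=-0.00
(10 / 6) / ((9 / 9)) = 5 / 3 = 1.67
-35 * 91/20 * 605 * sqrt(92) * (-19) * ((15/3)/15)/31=7322315 * sqrt(23)/186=188798.87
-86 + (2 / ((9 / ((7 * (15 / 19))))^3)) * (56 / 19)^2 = -5480589878 / 66854673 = -81.98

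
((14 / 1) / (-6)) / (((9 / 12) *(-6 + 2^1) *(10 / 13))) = 91 / 90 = 1.01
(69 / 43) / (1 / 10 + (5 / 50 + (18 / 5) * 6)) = 0.07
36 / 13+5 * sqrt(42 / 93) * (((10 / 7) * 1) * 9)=36 / 13+450 * sqrt(434) / 217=45.97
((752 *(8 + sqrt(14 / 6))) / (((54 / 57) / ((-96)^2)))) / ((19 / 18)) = 2310144 *sqrt(21) + 55443456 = 66029865.75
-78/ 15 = -26/ 5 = -5.20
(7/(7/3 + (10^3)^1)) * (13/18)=91/18042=0.01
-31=-31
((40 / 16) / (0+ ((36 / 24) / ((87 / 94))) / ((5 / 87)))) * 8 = 100 / 141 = 0.71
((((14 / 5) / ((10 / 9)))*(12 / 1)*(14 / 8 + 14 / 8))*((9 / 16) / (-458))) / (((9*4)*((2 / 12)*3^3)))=-147 / 183200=-0.00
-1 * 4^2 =-16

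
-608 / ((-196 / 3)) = 456 / 49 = 9.31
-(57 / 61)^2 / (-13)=3249 / 48373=0.07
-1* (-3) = 3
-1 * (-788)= 788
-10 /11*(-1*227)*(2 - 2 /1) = 0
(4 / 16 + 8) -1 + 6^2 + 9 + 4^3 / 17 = 56.01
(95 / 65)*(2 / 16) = 19 / 104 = 0.18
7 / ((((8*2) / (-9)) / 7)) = -27.56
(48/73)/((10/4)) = 96/365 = 0.26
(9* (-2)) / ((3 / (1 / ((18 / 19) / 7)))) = -133 / 3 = -44.33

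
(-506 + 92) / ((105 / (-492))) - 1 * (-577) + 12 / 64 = 1409561 / 560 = 2517.07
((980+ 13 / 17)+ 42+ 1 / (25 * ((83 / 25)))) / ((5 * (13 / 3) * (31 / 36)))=155858904 / 2843165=54.82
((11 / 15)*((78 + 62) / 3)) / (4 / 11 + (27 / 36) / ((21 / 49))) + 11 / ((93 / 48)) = 18304 / 837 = 21.87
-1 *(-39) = 39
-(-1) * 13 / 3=13 / 3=4.33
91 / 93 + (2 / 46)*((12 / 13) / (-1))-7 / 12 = 13163 / 37076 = 0.36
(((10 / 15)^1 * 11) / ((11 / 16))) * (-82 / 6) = -1312 / 9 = -145.78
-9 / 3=-3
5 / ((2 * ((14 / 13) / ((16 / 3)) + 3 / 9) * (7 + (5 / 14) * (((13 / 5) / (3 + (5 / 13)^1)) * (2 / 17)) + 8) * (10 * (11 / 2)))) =74256 / 13144403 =0.01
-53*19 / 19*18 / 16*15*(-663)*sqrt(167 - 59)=14231295*sqrt(3) / 4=6162331.50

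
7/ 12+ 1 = 19/ 12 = 1.58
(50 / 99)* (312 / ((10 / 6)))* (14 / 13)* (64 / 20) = 3584 / 11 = 325.82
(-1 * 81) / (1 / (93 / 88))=-85.60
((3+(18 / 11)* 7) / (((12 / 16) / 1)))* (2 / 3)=424 / 33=12.85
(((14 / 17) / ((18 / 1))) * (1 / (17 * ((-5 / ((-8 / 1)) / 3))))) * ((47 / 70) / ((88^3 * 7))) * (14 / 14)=47 / 25849084800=0.00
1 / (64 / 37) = 37 / 64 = 0.58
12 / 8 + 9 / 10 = 12 / 5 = 2.40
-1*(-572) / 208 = 11 / 4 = 2.75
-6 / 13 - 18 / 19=-348 / 247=-1.41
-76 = -76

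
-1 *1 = -1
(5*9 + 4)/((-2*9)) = -49/18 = -2.72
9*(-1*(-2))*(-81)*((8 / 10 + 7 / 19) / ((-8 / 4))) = 80919 / 95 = 851.78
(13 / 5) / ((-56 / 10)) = -13 / 28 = -0.46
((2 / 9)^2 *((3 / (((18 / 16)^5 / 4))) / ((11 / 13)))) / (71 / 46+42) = 313524224 / 35127718659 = 0.01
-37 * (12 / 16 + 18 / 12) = -333 / 4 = -83.25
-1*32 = -32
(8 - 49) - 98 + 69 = -70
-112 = -112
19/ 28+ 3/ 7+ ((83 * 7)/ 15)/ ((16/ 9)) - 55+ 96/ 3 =-59/ 560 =-0.11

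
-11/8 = -1.38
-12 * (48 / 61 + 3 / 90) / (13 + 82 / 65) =-0.69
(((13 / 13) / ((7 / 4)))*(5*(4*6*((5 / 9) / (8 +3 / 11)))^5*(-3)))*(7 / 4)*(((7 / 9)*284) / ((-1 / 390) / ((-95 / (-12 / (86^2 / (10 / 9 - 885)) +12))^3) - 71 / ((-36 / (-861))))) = 31926984769835893760000000000 / 1504532680787385202612334949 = 21.22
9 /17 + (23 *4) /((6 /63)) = 16431 /17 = 966.53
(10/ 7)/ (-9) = -10/ 63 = -0.16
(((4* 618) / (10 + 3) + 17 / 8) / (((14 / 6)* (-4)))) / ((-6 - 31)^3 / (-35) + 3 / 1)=-299955 / 21115328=-0.01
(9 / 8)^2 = 81 / 64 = 1.27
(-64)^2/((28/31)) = 31744/7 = 4534.86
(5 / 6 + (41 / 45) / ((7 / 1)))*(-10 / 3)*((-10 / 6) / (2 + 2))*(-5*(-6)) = 15175 / 378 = 40.15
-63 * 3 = -189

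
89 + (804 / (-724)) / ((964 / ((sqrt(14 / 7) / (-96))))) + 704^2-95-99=67*sqrt(2) / 5583488 + 495511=495511.00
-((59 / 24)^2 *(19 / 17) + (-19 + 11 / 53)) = 12.04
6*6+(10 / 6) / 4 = 437 / 12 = 36.42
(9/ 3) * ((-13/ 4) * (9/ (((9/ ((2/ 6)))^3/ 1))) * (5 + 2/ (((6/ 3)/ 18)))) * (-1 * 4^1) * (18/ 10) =299/ 405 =0.74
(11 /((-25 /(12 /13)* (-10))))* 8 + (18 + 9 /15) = 30753 /1625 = 18.92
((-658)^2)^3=81162489871457344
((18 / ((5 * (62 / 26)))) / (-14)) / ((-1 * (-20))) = -117 / 21700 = -0.01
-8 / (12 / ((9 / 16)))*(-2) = 3 / 4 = 0.75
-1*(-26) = 26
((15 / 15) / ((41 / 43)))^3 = 79507 / 68921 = 1.15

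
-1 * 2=-2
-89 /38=-2.34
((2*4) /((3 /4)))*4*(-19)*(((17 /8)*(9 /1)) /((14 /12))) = -93024 /7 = -13289.14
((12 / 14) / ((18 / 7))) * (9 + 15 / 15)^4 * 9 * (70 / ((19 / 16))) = 33600000 / 19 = 1768421.05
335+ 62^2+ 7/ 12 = 50155/ 12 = 4179.58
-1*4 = -4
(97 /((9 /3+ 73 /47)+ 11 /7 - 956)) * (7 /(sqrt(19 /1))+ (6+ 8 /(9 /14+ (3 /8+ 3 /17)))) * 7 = -3225319258 /355322733 - 1563737 * sqrt(19) /5937671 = -10.23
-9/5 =-1.80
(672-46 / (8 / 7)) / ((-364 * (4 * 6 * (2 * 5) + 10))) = -361 / 52000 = -0.01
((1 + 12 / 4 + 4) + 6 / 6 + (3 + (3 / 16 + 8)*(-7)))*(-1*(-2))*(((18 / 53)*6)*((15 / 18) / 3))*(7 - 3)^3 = -174000 / 53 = -3283.02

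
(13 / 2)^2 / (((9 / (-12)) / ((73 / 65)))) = -949 / 15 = -63.27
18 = 18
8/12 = 2/3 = 0.67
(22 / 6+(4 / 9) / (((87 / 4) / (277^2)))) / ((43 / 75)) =30763375 / 11223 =2741.10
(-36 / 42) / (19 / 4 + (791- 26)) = -0.00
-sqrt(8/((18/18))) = -2* sqrt(2) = -2.83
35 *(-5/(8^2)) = -175/64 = -2.73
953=953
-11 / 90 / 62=-11 / 5580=-0.00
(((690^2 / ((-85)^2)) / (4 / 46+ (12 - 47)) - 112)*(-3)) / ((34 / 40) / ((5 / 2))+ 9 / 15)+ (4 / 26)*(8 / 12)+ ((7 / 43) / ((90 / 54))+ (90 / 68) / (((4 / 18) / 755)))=1778045693038559 / 365825777460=4860.36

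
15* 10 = 150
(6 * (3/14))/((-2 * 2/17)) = -153/28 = -5.46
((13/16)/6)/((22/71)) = 923/2112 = 0.44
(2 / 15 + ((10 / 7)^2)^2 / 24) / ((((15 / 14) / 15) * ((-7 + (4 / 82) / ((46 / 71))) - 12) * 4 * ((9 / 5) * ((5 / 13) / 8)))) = -30108104 / 45908835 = -0.66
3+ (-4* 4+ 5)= -8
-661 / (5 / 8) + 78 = -4898 / 5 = -979.60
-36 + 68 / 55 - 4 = -2132 / 55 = -38.76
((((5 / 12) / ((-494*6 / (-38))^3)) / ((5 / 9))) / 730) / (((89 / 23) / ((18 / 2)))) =23 / 4567650880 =0.00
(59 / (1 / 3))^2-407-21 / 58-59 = 1790033 / 58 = 30862.64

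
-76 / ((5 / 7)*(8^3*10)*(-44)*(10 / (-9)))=-1197 / 2816000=-0.00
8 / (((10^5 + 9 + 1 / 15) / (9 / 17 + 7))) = 0.00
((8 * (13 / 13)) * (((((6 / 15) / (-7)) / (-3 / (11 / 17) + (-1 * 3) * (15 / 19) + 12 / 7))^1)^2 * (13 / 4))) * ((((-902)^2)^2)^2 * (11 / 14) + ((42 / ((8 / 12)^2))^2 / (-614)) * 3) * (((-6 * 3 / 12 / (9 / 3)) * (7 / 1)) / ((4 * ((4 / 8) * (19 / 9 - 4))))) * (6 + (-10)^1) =-78164728052977968067213905325397 / 20197530000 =-3870014207330201666600.52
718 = 718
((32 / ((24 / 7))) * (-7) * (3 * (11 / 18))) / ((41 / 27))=-78.88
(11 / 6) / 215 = 11 / 1290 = 0.01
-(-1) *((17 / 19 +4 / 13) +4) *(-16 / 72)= -2570 / 2223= -1.16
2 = 2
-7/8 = -0.88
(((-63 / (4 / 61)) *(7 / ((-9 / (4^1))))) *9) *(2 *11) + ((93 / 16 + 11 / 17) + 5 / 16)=80488713 / 136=591828.77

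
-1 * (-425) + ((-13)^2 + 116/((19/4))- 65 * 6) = 4340/19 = 228.42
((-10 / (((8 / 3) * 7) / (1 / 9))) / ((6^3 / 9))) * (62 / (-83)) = 155 / 83664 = 0.00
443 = 443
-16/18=-8/9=-0.89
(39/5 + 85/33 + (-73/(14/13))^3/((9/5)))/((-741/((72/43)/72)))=12369486989/2277835560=5.43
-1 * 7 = -7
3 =3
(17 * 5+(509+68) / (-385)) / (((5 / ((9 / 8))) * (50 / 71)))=5135643 / 192500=26.68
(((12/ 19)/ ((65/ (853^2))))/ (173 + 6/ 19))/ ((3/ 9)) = 26193924/ 214045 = 122.38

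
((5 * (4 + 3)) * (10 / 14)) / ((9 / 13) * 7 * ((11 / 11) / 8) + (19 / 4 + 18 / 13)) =2600 / 701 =3.71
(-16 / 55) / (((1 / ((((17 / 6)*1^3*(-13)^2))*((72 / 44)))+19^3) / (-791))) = 27270516 / 812868815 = 0.03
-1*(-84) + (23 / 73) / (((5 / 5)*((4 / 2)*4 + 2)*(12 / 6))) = 122663 / 1460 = 84.02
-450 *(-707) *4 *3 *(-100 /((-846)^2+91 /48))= -18325440000 /34354459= -533.42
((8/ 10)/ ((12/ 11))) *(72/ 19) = 264/ 95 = 2.78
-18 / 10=-9 / 5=-1.80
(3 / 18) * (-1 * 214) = -35.67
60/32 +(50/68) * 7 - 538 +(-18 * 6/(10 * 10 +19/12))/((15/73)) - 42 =-479241771/828920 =-578.15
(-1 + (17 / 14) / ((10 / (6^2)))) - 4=-22 / 35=-0.63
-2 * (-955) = 1910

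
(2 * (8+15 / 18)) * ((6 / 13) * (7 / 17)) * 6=4452 / 221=20.14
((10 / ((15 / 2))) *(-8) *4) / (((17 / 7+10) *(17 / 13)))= -11648 / 4437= -2.63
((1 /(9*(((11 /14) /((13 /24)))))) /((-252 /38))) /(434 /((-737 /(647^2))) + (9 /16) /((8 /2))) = 132392 /2825428299093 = 0.00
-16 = -16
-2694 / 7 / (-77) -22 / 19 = 39328 / 10241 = 3.84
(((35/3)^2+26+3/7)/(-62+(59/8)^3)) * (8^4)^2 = 17592186044416/2187801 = 8041035.75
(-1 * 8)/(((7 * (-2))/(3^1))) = 12/7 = 1.71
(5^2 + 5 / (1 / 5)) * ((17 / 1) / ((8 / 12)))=1275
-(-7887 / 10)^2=-62204769 / 100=-622047.69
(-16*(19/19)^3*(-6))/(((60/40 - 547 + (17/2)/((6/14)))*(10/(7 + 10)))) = -2448/7885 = -0.31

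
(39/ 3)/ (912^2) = 13/ 831744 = 0.00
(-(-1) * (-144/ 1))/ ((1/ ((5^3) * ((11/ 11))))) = -18000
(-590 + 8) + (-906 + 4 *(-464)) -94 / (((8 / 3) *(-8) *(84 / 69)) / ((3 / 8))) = -3342.64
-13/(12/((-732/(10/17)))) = 13481/10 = 1348.10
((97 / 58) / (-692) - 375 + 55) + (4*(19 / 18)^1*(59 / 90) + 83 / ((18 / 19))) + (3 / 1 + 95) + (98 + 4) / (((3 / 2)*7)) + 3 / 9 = -13833568823 / 113785560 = -121.58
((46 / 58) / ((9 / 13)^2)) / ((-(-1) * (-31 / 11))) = -42757 / 72819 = -0.59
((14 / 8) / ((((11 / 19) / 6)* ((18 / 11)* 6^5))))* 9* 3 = 133 / 3456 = 0.04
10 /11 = 0.91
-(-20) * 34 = 680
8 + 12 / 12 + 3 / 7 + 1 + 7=122 / 7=17.43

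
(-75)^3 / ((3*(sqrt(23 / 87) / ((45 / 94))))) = -6328125*sqrt(2001) / 2162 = -130931.13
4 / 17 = 0.24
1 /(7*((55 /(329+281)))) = 122 /77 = 1.58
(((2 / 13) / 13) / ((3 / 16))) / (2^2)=8 / 507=0.02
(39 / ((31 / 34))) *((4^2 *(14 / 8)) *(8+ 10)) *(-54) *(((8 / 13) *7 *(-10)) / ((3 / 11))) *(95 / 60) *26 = 234654900480 / 31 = 7569512918.71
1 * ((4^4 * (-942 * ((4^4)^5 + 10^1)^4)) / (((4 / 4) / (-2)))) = 704888085716887480232821774020098245589303930455179264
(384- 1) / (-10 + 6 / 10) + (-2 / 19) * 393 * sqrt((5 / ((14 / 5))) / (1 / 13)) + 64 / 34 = -1965 * sqrt(182) / 133- 31051 / 799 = -238.18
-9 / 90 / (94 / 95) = -19 / 188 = -0.10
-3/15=-1/5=-0.20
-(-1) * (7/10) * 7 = 4.90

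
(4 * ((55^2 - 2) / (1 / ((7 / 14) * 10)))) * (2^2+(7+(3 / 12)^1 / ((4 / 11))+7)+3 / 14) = 31998455 / 28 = 1142801.96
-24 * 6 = -144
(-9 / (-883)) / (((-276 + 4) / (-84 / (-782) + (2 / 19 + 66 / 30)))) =-806571 / 8921337520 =-0.00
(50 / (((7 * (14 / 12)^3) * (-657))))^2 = 1440000 / 30720624529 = 0.00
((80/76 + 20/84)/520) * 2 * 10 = 515/10374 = 0.05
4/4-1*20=-19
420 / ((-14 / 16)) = -480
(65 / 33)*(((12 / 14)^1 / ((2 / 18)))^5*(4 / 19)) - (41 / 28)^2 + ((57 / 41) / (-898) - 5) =11713779748886409 / 1034633810672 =11321.67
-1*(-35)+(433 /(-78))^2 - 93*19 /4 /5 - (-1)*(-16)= -586091 /15210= -38.53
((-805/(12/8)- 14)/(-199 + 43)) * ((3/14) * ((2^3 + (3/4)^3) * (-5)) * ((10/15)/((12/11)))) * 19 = -33232045/89856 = -369.84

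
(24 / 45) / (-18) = -4 / 135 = -0.03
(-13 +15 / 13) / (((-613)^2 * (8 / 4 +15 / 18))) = -924 / 83044949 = -0.00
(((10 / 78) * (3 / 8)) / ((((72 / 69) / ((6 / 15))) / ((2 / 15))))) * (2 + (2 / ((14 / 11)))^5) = 895459 / 31462704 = 0.03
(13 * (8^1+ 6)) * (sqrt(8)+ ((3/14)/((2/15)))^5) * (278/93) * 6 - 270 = 202384 * sqrt(2)/31+ 330869986515/9527168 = 43961.82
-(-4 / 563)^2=-16 / 316969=-0.00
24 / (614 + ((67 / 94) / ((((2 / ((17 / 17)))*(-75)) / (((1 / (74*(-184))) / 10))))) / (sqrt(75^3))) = 22913989714830528000000000000 / 586216236871081007999999995511 - 1157673168000000*sqrt(3) / 586216236871081007999999995511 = 0.04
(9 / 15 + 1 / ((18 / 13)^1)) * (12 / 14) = 17 / 15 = 1.13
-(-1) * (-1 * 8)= -8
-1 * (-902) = 902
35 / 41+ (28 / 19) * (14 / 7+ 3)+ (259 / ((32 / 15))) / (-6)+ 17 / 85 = -2944569 / 249280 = -11.81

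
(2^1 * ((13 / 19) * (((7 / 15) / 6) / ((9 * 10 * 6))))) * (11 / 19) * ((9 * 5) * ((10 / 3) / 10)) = 1001 / 584820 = 0.00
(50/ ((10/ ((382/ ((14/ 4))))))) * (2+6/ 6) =11460/ 7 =1637.14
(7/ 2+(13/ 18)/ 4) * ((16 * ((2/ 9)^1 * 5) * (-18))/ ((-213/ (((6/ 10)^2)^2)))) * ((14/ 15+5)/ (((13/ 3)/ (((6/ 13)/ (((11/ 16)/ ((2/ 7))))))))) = 21735936/ 115490375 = 0.19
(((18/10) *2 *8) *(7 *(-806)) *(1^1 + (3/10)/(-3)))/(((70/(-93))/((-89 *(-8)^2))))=-138335288832/125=-1106682310.66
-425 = -425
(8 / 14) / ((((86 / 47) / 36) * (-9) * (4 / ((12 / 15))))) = -376 / 1505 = -0.25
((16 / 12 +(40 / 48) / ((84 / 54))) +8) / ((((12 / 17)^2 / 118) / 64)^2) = 3856330275664 / 1701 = 2267095988.04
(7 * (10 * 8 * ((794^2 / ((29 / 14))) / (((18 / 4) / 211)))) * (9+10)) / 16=2476869565520 / 261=9489921706.97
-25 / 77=-0.32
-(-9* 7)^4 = -15752961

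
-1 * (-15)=15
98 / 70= 7 / 5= 1.40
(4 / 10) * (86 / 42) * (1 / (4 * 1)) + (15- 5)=2143 / 210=10.20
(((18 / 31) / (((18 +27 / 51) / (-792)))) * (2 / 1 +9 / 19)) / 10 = -632808 / 103075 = -6.14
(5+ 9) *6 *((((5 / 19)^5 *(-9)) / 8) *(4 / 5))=-236250 / 2476099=-0.10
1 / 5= 0.20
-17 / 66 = -0.26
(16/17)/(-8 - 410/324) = -2592/25517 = -0.10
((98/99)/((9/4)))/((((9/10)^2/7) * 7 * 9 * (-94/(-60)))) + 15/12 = 52448555/40704444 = 1.29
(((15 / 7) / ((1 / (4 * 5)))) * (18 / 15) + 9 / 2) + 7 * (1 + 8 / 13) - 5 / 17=207119 / 3094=66.94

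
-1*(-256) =256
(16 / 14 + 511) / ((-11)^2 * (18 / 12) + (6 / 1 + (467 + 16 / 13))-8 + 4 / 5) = 155350 / 196721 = 0.79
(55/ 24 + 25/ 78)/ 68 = 815/ 21216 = 0.04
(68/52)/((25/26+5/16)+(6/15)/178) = 7120/6949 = 1.02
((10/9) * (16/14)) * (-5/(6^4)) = -25/5103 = -0.00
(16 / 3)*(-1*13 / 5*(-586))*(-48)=-1950208 / 5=-390041.60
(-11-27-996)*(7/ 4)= -3619/ 2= -1809.50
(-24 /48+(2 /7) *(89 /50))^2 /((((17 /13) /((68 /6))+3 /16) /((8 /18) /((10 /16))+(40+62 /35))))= 695864 /67528125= 0.01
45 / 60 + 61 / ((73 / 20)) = 5099 / 292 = 17.46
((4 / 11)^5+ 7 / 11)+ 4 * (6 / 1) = 3968735 / 161051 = 24.64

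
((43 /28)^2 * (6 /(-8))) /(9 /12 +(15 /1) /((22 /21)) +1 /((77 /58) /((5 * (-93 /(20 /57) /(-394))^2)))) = -358789205 /3402178262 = -0.11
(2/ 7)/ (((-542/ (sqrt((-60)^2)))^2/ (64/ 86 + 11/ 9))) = 152200/ 22105741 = 0.01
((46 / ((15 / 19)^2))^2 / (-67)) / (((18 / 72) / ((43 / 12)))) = -11857647148 / 10175625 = -1165.30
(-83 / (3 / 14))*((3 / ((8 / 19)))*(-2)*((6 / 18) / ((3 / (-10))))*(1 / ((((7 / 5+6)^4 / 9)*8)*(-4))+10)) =-33101870774525 / 539758368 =-61327.20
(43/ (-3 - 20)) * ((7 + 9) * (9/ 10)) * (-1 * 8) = 24768/ 115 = 215.37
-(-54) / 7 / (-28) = -27 / 98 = -0.28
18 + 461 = 479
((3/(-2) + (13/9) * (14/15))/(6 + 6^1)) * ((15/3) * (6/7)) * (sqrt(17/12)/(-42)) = 0.00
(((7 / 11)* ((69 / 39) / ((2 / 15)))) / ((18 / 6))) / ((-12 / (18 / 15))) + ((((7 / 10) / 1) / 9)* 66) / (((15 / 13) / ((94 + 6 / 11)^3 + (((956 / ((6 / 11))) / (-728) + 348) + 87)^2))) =1638376709388911 / 356756400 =4592424.16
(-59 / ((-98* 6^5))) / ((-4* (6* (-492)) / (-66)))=-649 / 1499710464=-0.00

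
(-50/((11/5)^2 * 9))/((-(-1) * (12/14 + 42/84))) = -17500/20691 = -0.85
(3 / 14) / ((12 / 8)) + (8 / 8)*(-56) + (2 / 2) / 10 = -3903 / 70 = -55.76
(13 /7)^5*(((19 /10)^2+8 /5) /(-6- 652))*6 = -580330959 /552950300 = -1.05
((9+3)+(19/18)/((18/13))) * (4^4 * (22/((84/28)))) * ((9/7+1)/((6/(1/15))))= 9315328/15309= 608.49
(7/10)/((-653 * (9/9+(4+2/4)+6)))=-7/75095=-0.00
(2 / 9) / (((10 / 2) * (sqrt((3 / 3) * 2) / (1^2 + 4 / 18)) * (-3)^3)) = -11 * sqrt(2) / 10935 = -0.00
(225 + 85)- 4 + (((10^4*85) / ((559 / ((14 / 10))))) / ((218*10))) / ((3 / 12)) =18882886 / 60931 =309.91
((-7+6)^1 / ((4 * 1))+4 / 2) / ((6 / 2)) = 7 / 12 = 0.58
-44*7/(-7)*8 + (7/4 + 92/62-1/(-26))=572699/1612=355.27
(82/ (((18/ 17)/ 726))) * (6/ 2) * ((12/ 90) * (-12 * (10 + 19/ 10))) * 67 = -5379351208/ 25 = -215174048.32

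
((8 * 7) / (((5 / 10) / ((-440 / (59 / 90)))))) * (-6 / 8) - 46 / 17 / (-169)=9556749914 / 169507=56379.68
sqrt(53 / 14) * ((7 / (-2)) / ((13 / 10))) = -5 * sqrt(742) / 26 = -5.24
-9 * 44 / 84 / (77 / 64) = -3.92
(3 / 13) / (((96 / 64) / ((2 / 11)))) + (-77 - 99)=-25164 / 143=-175.97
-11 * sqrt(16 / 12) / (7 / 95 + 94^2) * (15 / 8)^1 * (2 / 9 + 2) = -26125 * sqrt(3) / 7554843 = -0.01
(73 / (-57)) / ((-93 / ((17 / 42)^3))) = 0.00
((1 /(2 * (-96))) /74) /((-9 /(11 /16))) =11 /2045952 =0.00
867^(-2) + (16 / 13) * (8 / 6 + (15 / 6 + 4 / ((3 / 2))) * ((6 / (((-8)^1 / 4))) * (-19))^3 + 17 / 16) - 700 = 11501011832290 / 9771957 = 1176940.49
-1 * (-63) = 63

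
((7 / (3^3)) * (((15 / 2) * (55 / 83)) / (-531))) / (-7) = 275 / 793314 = 0.00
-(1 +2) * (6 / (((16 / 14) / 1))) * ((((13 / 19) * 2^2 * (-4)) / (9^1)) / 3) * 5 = 1820 / 57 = 31.93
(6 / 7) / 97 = 6 / 679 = 0.01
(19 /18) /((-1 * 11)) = -19 /198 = -0.10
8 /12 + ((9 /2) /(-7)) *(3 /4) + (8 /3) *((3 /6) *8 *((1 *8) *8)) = 114719 /168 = 682.85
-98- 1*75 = -173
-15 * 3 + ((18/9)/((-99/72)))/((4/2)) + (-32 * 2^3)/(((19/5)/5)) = -79957/209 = -382.57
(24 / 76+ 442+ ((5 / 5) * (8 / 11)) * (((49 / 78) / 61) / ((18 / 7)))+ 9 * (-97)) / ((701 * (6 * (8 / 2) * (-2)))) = 1927255309 / 150571401552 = 0.01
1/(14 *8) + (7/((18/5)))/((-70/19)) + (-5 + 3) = -2539/1008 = -2.52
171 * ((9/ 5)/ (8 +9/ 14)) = 21546/ 605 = 35.61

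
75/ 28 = 2.68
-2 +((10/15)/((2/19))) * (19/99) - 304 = -90521/297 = -304.78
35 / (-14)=-5 / 2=-2.50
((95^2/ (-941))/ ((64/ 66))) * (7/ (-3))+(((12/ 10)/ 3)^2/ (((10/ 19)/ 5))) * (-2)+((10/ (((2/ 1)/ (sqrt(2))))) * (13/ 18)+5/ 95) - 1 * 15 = 72812447/ 14303200+65 * sqrt(2)/ 18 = 10.20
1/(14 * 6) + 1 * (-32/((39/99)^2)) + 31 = -2486987/14196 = -175.19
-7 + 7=0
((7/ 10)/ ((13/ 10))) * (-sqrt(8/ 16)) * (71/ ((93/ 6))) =-497 * sqrt(2)/ 403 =-1.74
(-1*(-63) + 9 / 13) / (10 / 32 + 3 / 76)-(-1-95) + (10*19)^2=50600348 / 1391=36376.96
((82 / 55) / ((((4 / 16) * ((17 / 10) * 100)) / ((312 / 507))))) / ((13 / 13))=1312 / 60775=0.02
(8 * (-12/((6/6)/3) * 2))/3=-192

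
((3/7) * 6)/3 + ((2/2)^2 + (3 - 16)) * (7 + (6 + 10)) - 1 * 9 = -1989/7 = -284.14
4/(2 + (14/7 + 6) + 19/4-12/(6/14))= -16/53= -0.30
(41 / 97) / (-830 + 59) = -41 / 74787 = -0.00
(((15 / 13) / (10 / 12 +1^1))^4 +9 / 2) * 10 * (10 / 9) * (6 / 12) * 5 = 54092700125 / 418161601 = 129.36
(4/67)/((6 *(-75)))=-2/15075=-0.00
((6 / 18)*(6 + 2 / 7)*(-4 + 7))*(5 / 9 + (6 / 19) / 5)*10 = 46552 / 1197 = 38.89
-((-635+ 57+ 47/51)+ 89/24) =233935/408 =573.37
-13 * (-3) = 39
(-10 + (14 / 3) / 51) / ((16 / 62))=-11749 / 306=-38.40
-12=-12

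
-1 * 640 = -640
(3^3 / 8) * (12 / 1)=40.50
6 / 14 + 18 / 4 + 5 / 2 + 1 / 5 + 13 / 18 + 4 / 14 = 5441 / 630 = 8.64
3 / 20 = 0.15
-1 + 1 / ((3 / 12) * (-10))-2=-17 / 5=-3.40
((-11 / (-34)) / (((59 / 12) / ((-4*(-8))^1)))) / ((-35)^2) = 2112 / 1228675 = 0.00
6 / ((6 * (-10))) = -1 / 10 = -0.10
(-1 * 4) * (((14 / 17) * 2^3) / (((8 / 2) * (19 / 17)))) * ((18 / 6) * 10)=-3360 / 19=-176.84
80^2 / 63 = 6400 / 63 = 101.59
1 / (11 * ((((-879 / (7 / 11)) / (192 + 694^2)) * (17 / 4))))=-13491184 / 1808103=-7.46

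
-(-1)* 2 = 2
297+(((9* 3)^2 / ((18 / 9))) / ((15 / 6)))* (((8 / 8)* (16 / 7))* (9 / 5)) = 156951 / 175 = 896.86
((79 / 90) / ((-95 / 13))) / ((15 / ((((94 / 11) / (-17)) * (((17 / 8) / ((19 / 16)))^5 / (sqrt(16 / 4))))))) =64503602384 / 1746578332125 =0.04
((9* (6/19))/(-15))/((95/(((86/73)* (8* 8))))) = -99072/658825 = -0.15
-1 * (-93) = 93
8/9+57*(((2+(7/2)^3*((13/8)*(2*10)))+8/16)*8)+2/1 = 11457907/18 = 636550.39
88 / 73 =1.21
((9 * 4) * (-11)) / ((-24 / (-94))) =-1551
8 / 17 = 0.47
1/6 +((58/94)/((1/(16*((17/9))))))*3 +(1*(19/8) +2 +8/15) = 344143/5640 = 61.02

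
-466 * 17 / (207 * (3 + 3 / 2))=-15844 / 1863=-8.50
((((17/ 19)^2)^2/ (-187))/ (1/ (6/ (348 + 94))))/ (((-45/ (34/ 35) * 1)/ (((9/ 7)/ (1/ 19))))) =29478/ 1201525325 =0.00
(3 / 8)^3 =27 / 512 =0.05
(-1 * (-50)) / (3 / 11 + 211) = 0.24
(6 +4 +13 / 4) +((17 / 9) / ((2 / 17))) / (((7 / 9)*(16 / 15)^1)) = 7303 / 224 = 32.60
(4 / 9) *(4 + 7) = 44 / 9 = 4.89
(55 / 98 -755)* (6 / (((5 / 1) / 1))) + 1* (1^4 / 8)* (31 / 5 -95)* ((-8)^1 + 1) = -405537 / 490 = -827.63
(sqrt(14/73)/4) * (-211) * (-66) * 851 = 5925513 * sqrt(1022)/146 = 1297473.65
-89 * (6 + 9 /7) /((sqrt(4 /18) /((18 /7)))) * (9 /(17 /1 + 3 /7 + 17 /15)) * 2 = -33089310 * sqrt(2) /13643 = -3429.99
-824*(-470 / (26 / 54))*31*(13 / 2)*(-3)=-486230040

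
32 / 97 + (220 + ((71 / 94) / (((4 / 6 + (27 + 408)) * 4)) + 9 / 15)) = 52657533537 / 238344520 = 220.93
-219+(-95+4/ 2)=-312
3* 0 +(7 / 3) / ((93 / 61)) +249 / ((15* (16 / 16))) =25292 / 1395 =18.13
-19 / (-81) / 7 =19 / 567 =0.03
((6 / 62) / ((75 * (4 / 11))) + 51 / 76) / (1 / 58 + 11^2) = 576143 / 103354775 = 0.01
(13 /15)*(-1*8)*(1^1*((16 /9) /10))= -1.23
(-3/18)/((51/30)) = -5/51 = -0.10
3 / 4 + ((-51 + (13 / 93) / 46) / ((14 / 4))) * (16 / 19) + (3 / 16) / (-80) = -4195765141 / 364143360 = -11.52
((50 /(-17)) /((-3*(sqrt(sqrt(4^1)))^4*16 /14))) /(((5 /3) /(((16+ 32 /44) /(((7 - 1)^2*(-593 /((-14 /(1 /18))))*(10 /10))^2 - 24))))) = 39445 /131076902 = 0.00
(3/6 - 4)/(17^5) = -7/2839714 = -0.00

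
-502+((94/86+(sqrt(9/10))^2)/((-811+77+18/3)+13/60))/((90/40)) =-2827794442/5633043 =-502.00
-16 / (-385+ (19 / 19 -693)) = 16 / 1077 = 0.01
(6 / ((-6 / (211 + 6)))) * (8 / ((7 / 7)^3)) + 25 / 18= -31223 / 18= -1734.61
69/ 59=1.17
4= 4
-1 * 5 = -5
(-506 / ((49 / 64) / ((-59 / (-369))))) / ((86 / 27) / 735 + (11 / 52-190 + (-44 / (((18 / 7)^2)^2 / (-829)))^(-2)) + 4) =43740226879103829634560 / 76900573743235718916017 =0.57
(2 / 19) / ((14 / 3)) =3 / 133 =0.02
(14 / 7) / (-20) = -1 / 10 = -0.10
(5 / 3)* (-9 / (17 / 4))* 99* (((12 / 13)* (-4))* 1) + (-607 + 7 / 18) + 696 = 5487749 / 3978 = 1379.52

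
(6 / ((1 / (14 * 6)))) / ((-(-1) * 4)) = 126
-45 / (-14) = 45 / 14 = 3.21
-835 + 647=-188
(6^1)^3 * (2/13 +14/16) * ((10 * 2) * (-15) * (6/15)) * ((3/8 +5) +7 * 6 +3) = -1343385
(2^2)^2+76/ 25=476/ 25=19.04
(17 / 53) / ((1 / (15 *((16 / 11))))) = 4080 / 583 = 7.00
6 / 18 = 1 / 3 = 0.33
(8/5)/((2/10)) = 8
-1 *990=-990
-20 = -20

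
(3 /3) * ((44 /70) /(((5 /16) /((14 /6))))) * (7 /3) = 2464 /225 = 10.95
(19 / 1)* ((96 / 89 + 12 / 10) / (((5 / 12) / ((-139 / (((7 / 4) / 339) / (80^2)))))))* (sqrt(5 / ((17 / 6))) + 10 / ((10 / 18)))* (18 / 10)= -1807183578710016 / 3115-100399087706112* sqrt(510) / 52955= -622971418478.58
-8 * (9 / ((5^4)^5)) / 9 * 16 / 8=-16 / 95367431640625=-0.00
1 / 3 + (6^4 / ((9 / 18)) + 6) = 2598.33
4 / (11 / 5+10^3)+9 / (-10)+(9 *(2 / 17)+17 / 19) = 1.06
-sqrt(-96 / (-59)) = -4 * sqrt(354) / 59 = -1.28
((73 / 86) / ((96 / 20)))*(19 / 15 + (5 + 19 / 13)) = 1.37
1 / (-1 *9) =-1 / 9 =-0.11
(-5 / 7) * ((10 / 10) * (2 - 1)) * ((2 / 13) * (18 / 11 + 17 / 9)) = -3490 / 9009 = -0.39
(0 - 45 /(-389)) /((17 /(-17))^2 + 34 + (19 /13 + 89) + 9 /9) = 195 /213172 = 0.00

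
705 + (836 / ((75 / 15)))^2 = 716521 / 25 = 28660.84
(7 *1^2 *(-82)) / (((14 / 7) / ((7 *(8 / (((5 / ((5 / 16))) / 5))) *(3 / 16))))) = -941.72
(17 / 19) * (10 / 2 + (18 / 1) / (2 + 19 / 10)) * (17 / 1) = 36125 / 247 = 146.26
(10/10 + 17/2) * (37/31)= 703/62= 11.34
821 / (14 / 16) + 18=6694 / 7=956.29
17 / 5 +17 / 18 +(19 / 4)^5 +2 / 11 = 2422.59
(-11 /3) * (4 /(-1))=44 /3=14.67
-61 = -61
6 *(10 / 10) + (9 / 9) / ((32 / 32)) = 7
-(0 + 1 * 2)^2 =-4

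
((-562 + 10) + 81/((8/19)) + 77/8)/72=-175/36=-4.86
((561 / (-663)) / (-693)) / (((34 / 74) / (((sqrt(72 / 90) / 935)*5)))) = 74*sqrt(5) / 13018005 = 0.00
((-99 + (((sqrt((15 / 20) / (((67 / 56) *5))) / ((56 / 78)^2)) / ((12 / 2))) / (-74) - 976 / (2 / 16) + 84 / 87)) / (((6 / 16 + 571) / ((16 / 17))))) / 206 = -14673600 / 232110809 - 507 *sqrt(14070) / 4861160703455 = -0.06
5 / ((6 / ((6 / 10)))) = 1 / 2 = 0.50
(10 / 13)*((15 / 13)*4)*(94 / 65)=11280 / 2197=5.13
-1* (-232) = 232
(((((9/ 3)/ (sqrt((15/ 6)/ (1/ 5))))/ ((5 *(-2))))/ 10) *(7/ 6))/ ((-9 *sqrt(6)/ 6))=7 *sqrt(3)/ 4500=0.00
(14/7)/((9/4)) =8/9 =0.89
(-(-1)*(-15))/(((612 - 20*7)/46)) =-1.46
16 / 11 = 1.45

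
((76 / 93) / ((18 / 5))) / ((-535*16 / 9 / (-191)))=3629 / 79608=0.05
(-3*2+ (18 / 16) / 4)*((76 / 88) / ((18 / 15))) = -5795 / 1408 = -4.12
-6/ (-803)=6/ 803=0.01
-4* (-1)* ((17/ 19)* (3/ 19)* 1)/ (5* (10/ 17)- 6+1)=-3468/ 12635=-0.27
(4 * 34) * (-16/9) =-2176/9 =-241.78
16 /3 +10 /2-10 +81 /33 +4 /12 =103 /33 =3.12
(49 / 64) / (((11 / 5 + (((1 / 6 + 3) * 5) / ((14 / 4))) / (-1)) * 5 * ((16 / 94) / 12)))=-145089 / 31232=-4.65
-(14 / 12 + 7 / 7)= -13 / 6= -2.17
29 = 29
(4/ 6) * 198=132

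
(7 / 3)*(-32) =-224 / 3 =-74.67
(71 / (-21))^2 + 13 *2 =16507 / 441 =37.43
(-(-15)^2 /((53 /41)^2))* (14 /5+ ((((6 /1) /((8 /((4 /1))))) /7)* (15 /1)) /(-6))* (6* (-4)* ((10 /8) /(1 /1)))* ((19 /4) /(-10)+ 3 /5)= 137295675 /157304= 872.80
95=95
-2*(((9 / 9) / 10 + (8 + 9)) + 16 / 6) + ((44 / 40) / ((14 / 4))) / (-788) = -3271021 / 82740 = -39.53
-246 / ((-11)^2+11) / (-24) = 41 / 528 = 0.08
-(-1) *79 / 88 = 79 / 88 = 0.90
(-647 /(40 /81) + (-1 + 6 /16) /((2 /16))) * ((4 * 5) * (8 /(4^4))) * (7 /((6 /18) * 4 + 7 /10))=-5523735 /1952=-2829.78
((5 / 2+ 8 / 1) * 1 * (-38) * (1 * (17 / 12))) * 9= -20349 / 4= -5087.25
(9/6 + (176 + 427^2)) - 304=364405/2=182202.50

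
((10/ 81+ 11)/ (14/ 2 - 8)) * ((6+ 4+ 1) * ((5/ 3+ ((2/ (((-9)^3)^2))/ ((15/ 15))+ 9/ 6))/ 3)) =-33358414067/ 258280326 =-129.16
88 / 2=44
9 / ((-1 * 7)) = -1.29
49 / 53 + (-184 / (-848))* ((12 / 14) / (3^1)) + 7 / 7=737 / 371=1.99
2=2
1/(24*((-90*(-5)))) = 1/10800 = 0.00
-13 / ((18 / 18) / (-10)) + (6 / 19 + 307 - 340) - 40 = 1089 / 19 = 57.32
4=4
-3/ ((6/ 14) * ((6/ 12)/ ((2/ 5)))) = -28/ 5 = -5.60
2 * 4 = 8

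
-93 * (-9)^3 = 67797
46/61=0.75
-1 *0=0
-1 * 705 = -705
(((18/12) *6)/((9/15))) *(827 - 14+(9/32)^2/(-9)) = 12487545/1024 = 12194.87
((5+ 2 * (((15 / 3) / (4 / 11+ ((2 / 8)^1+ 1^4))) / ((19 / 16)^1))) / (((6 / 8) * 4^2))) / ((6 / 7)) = 32165 / 32376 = 0.99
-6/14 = -3/7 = -0.43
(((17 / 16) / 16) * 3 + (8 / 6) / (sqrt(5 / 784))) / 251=51 / 64256 + 112 * sqrt(5) / 3765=0.07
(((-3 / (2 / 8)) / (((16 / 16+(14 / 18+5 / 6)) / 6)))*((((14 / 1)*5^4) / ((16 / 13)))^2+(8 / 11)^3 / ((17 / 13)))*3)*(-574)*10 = 25522779788322047595 / 1063469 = 23999552209158.94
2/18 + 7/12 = 25/36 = 0.69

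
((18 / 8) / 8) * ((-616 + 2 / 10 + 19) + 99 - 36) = -24021 / 160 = -150.13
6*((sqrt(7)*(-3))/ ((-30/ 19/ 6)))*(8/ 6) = 456*sqrt(7)/ 5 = 241.29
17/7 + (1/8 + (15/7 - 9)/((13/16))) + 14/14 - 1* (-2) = -2101/728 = -2.89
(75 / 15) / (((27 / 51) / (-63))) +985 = 390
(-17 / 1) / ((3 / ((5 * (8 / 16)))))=-14.17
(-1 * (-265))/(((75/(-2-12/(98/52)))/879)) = -1273378/49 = -25987.31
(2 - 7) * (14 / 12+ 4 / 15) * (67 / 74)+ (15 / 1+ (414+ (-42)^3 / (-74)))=1423.70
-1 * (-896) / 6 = 448 / 3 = 149.33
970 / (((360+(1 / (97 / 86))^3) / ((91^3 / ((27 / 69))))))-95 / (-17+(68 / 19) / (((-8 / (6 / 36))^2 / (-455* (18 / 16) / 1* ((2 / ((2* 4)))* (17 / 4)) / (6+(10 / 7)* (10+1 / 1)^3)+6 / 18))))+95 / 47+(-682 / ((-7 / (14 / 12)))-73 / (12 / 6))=20233249690813303424110670797 / 3906786898309803732864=5179000.09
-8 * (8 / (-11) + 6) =-464 / 11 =-42.18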